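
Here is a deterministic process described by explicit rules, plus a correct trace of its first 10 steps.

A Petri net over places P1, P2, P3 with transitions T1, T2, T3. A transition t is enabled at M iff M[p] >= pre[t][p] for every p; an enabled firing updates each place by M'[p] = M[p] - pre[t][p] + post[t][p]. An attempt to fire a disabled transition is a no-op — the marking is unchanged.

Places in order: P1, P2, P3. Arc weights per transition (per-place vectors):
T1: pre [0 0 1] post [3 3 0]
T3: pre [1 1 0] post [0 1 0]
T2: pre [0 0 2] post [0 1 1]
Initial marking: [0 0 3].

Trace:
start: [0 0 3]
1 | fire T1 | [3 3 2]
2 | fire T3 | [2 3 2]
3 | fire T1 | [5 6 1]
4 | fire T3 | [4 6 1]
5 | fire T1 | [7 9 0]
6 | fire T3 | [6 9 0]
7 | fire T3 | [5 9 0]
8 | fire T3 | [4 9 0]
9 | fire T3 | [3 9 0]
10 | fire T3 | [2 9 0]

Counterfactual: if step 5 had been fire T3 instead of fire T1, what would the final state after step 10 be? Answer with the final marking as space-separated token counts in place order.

0 6 1

(re-executing from step 5 with the substitution; state before step 5: [4 6 1])
5 | fire T3 | [3 6 1]
6 | fire T3 | [2 6 1]
7 | fire T3 | [1 6 1]
8 | fire T3 | [0 6 1]
9 | fire T3 | [0 6 1]
10 | fire T3 | [0 6 1]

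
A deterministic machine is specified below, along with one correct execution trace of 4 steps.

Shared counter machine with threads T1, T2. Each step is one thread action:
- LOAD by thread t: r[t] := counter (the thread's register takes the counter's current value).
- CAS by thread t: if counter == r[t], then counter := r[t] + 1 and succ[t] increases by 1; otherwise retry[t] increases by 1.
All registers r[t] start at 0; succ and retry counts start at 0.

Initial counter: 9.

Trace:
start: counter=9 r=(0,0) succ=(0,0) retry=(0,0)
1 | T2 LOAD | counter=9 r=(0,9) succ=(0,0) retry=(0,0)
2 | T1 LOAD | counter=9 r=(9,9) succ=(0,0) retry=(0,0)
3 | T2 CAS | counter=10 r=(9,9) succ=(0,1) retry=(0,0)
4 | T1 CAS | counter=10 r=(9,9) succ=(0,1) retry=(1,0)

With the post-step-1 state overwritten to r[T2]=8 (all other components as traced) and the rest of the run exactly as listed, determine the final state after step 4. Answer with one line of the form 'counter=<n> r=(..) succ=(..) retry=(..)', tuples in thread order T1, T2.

counter=10 r=(9,8) succ=(1,0) retry=(0,1)

state after step 1 := counter=9 r=(0,8) succ=(0,0) retry=(0,0)
2 | T1 LOAD | counter=9 r=(9,8) succ=(0,0) retry=(0,0)
3 | T2 CAS | counter=9 r=(9,8) succ=(0,0) retry=(0,1)
4 | T1 CAS | counter=10 r=(9,8) succ=(1,0) retry=(0,1)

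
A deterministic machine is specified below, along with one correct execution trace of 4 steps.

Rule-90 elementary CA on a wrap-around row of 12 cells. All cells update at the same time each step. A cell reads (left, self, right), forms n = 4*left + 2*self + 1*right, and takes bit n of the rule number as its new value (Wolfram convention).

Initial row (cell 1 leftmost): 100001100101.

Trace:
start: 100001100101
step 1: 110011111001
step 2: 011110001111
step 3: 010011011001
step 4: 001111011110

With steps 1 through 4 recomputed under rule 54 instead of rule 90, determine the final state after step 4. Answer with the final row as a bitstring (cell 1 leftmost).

(re-executing steps 1..4 under rule 54; state before step 1: 100001100101)
step 1: 010010011110
step 2: 111111100001
step 3: 000000010010
step 4: 000000111111

000000111111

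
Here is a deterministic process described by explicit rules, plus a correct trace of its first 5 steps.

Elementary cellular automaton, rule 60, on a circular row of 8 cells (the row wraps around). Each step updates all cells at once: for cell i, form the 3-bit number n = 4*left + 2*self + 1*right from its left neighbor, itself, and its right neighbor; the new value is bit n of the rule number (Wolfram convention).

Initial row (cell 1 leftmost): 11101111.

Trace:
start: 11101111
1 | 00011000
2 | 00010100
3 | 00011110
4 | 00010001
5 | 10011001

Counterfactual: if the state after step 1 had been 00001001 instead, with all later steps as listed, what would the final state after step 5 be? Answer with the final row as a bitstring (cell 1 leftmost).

10011001

state after step 1 := 00001001
2 | 10001101
3 | 01001011
4 | 11101110
5 | 10011001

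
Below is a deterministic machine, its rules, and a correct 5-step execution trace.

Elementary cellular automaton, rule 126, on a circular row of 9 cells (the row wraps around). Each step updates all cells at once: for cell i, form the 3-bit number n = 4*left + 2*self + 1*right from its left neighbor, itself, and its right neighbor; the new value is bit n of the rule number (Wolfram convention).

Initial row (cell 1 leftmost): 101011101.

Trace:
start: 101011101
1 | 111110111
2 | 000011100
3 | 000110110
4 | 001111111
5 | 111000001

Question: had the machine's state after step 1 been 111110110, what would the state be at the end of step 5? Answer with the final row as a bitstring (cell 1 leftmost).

000001111

state after step 1 := 111110110
2 | 100011111
3 | 110110000
4 | 111111001
5 | 000001111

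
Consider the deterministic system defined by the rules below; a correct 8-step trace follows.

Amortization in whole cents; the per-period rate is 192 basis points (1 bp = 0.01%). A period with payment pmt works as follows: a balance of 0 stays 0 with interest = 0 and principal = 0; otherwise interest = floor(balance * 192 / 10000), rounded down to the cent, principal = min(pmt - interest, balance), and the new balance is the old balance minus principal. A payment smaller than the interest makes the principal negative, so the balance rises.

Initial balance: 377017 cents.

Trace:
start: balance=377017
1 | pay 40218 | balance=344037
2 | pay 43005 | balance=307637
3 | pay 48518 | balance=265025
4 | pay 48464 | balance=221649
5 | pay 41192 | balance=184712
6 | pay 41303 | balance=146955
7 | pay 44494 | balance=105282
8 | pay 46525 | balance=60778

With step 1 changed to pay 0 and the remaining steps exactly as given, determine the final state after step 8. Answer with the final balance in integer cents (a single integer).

106722

(re-executing from step 1 with the substitution; state before step 1: balance=377017)
1 | pay 0 | balance=384255
2 | pay 43005 | balance=348627
3 | pay 48518 | balance=306802
4 | pay 48464 | balance=264228
5 | pay 41192 | balance=228109
6 | pay 41303 | balance=191185
7 | pay 44494 | balance=150361
8 | pay 46525 | balance=106722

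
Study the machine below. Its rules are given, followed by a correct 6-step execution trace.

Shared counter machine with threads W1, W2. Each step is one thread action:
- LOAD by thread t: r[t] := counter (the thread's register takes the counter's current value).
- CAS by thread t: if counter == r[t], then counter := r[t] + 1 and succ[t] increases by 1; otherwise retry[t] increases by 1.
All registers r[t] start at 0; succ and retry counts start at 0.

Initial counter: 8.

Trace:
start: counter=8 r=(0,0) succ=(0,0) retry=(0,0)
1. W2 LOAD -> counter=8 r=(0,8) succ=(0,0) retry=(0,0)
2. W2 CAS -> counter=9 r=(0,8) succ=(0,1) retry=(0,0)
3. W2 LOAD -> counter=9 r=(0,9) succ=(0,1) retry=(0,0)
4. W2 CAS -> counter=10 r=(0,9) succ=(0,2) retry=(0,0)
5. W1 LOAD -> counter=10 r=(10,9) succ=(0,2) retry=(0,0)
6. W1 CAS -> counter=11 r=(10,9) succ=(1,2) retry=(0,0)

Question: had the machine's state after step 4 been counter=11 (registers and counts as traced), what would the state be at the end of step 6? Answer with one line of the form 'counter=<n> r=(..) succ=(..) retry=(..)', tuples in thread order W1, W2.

state after step 4 := counter=11 r=(0,9) succ=(0,2) retry=(0,0)
5. W1 LOAD -> counter=11 r=(11,9) succ=(0,2) retry=(0,0)
6. W1 CAS -> counter=12 r=(11,9) succ=(1,2) retry=(0,0)

counter=12 r=(11,9) succ=(1,2) retry=(0,0)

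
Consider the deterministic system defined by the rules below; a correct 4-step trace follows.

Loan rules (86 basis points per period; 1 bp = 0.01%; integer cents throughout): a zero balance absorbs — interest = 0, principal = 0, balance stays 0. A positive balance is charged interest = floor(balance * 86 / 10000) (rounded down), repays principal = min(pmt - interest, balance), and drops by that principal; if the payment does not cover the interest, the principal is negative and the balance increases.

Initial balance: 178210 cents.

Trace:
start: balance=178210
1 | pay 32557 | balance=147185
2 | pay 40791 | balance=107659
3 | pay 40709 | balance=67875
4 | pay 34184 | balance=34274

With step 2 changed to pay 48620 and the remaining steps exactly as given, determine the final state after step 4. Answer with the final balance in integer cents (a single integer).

(re-executing from step 2 with the substitution; state before step 2: balance=147185)
2 | pay 48620 | balance=99830
3 | pay 40709 | balance=59979
4 | pay 34184 | balance=26310

26310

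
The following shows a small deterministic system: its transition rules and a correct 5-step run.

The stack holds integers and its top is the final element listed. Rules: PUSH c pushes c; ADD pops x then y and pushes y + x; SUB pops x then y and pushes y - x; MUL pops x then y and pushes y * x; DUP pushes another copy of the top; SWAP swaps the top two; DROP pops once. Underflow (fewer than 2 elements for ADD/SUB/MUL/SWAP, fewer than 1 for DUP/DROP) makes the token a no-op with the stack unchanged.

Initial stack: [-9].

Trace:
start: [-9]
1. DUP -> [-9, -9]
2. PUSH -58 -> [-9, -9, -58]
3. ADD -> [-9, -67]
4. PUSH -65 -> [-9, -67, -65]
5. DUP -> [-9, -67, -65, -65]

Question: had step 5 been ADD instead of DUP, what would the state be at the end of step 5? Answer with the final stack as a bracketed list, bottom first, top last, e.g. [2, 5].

[-9, -132]

(re-executing from step 5 with the substitution; state before step 5: [-9, -67, -65])
5. ADD -> [-9, -132]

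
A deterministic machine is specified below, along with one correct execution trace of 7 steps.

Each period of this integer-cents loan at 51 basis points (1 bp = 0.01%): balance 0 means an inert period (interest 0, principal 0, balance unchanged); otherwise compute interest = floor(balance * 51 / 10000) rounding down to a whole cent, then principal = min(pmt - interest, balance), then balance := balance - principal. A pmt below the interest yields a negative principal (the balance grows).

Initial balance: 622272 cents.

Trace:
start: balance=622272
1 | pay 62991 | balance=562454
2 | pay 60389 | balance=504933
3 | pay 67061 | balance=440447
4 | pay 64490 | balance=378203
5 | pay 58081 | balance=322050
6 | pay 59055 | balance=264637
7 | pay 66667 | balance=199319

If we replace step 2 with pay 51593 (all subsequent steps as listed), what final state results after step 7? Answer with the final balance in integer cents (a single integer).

(re-executing from step 2 with the substitution; state before step 2: balance=562454)
2 | pay 51593 | balance=513729
3 | pay 67061 | balance=449288
4 | pay 64490 | balance=387089
5 | pay 58081 | balance=330982
6 | pay 59055 | balance=273615
7 | pay 66667 | balance=208343

208343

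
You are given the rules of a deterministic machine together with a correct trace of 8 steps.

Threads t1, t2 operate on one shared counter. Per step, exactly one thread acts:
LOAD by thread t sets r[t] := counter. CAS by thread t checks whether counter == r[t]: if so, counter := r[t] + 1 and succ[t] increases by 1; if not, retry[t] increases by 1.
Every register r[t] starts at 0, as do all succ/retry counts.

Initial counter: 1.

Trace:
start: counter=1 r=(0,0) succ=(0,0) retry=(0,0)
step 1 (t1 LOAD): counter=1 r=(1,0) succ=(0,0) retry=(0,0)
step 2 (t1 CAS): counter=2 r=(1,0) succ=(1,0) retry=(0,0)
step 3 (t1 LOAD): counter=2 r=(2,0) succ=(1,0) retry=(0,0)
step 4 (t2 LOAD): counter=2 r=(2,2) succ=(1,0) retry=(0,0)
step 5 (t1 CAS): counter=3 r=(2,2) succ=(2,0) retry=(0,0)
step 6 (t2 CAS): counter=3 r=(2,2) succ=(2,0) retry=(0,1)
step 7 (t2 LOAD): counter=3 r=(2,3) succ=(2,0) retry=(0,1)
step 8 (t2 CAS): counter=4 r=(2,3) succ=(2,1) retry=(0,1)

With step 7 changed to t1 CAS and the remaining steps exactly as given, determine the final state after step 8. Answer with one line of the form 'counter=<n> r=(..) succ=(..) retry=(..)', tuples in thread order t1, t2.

counter=3 r=(2,2) succ=(2,0) retry=(1,2)

(re-executing from step 7 with the substitution; state before step 7: counter=3 r=(2,2) succ=(2,0) retry=(0,1))
step 7 (t1 CAS): counter=3 r=(2,2) succ=(2,0) retry=(1,1)
step 8 (t2 CAS): counter=3 r=(2,2) succ=(2,0) retry=(1,2)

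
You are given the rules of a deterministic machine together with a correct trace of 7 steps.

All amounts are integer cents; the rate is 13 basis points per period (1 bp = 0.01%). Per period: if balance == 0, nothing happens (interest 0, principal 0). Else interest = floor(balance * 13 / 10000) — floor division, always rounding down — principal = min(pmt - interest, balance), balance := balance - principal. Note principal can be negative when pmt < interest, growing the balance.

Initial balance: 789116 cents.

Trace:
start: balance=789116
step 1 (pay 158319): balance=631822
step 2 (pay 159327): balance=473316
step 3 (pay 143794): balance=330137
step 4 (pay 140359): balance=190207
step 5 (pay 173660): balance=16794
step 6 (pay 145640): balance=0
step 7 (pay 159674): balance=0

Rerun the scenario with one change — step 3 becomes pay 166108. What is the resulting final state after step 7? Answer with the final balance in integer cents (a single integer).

0

(re-executing from step 3 with the substitution; state before step 3: balance=473316)
step 3 (pay 166108): balance=307823
step 4 (pay 140359): balance=167864
step 5 (pay 173660): balance=0
step 6 (pay 145640): balance=0
step 7 (pay 159674): balance=0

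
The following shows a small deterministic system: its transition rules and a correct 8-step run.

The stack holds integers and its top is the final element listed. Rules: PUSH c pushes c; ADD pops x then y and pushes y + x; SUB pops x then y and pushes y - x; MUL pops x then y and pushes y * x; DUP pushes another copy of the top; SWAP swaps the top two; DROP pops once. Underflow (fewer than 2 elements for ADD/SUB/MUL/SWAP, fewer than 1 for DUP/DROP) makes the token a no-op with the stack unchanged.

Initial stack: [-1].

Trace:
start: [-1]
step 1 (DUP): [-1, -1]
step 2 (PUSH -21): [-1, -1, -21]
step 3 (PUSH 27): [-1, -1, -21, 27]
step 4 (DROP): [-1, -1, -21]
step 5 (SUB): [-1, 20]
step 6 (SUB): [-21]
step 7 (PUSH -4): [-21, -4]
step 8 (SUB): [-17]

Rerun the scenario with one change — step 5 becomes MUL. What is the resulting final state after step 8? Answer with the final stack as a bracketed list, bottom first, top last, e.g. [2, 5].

[-18]

(re-executing from step 5 with the substitution; state before step 5: [-1, -1, -21])
step 5 (MUL): [-1, 21]
step 6 (SUB): [-22]
step 7 (PUSH -4): [-22, -4]
step 8 (SUB): [-18]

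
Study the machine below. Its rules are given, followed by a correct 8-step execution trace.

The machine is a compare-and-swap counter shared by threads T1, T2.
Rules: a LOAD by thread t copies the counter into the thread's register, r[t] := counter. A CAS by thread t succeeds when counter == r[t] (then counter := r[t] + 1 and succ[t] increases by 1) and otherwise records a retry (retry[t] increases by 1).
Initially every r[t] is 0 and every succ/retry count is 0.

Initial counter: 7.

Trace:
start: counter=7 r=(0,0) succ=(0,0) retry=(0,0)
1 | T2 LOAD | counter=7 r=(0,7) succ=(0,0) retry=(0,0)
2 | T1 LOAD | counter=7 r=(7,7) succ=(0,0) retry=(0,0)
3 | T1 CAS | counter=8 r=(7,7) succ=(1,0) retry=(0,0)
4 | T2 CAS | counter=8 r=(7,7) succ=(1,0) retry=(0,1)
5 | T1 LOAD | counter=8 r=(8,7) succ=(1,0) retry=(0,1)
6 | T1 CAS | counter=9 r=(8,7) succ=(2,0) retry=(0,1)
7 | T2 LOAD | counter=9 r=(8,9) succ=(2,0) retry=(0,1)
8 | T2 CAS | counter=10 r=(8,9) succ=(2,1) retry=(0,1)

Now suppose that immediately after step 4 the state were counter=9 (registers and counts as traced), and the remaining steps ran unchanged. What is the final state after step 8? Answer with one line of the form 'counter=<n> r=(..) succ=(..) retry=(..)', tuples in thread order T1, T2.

counter=11 r=(9,10) succ=(2,1) retry=(0,1)

state after step 4 := counter=9 r=(7,7) succ=(1,0) retry=(0,1)
5 | T1 LOAD | counter=9 r=(9,7) succ=(1,0) retry=(0,1)
6 | T1 CAS | counter=10 r=(9,7) succ=(2,0) retry=(0,1)
7 | T2 LOAD | counter=10 r=(9,10) succ=(2,0) retry=(0,1)
8 | T2 CAS | counter=11 r=(9,10) succ=(2,1) retry=(0,1)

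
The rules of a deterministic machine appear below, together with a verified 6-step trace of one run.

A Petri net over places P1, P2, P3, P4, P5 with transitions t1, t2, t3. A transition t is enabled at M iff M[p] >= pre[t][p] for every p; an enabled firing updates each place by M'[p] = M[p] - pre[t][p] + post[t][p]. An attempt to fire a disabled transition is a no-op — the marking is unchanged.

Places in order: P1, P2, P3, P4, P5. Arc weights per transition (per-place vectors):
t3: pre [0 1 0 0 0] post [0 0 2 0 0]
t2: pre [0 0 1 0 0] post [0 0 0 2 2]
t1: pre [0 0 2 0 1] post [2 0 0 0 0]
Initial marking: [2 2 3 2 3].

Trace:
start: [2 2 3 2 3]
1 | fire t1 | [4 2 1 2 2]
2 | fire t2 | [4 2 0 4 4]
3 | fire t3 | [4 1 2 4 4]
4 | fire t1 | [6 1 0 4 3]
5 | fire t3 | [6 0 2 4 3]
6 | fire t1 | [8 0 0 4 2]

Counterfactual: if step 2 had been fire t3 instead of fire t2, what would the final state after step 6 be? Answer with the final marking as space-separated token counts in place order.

8 0 1 2 0

(re-executing from step 2 with the substitution; state before step 2: [4 2 1 2 2])
2 | fire t3 | [4 1 3 2 2]
3 | fire t3 | [4 0 5 2 2]
4 | fire t1 | [6 0 3 2 1]
5 | fire t3 | [6 0 3 2 1]
6 | fire t1 | [8 0 1 2 0]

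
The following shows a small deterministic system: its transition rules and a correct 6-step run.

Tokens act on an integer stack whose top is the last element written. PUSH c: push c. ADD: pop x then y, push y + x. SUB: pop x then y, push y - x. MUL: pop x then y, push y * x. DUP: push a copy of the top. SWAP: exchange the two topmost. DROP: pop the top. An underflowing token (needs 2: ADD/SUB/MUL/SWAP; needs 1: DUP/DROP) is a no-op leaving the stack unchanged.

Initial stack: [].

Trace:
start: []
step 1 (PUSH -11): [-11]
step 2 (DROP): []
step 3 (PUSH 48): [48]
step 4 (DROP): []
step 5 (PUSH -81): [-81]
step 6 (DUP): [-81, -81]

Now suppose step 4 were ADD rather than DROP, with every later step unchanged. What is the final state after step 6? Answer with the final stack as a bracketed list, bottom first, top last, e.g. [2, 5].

(re-executing from step 4 with the substitution; state before step 4: [48])
step 4 (ADD): [48]
step 5 (PUSH -81): [48, -81]
step 6 (DUP): [48, -81, -81]

[48, -81, -81]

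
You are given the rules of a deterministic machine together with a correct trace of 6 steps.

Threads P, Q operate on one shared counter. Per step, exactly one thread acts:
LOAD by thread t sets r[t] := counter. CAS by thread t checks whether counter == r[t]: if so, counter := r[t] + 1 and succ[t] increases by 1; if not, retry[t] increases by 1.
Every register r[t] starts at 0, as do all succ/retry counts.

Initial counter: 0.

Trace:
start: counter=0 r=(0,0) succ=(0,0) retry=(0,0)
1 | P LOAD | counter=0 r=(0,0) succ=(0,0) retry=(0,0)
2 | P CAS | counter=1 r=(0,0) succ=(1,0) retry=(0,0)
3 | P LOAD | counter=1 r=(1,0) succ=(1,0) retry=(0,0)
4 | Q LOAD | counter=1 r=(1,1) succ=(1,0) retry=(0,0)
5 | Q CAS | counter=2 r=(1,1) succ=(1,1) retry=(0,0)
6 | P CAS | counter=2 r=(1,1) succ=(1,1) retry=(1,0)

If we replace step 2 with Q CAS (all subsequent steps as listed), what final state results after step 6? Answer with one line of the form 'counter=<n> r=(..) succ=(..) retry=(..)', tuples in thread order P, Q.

(re-executing from step 2 with the substitution; state before step 2: counter=0 r=(0,0) succ=(0,0) retry=(0,0))
2 | Q CAS | counter=1 r=(0,0) succ=(0,1) retry=(0,0)
3 | P LOAD | counter=1 r=(1,0) succ=(0,1) retry=(0,0)
4 | Q LOAD | counter=1 r=(1,1) succ=(0,1) retry=(0,0)
5 | Q CAS | counter=2 r=(1,1) succ=(0,2) retry=(0,0)
6 | P CAS | counter=2 r=(1,1) succ=(0,2) retry=(1,0)

counter=2 r=(1,1) succ=(0,2) retry=(1,0)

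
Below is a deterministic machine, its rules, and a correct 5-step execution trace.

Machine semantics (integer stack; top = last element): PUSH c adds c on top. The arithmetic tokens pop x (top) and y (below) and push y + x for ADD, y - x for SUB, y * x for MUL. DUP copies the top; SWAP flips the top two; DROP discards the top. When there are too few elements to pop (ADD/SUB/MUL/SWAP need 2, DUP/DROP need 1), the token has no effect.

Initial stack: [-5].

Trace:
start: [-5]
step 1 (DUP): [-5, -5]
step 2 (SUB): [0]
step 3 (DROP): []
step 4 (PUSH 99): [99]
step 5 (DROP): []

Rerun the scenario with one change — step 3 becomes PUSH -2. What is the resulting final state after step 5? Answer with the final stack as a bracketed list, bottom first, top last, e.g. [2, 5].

(re-executing from step 3 with the substitution; state before step 3: [0])
step 3 (PUSH -2): [0, -2]
step 4 (PUSH 99): [0, -2, 99]
step 5 (DROP): [0, -2]

[0, -2]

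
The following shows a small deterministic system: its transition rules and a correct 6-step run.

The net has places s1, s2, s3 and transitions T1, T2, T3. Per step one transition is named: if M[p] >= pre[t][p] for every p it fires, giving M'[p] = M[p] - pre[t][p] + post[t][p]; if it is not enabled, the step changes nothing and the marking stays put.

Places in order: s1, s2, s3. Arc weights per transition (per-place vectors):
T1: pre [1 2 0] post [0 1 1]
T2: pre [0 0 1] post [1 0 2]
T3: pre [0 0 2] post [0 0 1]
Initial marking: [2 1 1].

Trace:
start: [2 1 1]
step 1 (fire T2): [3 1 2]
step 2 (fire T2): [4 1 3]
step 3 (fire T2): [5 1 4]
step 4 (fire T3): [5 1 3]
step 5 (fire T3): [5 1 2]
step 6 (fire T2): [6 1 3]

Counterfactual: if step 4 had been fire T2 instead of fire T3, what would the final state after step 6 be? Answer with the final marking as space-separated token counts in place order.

7 1 5

(re-executing from step 4 with the substitution; state before step 4: [5 1 4])
step 4 (fire T2): [6 1 5]
step 5 (fire T3): [6 1 4]
step 6 (fire T2): [7 1 5]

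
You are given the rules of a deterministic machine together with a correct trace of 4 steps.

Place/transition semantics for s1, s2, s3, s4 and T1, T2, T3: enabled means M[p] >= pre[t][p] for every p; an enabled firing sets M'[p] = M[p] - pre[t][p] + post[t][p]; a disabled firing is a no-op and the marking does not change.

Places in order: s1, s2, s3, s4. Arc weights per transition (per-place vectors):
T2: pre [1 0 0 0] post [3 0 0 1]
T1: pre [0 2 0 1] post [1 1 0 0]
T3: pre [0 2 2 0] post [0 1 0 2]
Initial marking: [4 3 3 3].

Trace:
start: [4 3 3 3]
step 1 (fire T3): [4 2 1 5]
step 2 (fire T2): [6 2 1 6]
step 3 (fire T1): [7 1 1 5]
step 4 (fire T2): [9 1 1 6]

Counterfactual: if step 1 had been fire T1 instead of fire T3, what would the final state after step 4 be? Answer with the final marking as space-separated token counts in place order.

10 1 3 3

(re-executing from step 1 with the substitution; state before step 1: [4 3 3 3])
step 1 (fire T1): [5 2 3 2]
step 2 (fire T2): [7 2 3 3]
step 3 (fire T1): [8 1 3 2]
step 4 (fire T2): [10 1 3 3]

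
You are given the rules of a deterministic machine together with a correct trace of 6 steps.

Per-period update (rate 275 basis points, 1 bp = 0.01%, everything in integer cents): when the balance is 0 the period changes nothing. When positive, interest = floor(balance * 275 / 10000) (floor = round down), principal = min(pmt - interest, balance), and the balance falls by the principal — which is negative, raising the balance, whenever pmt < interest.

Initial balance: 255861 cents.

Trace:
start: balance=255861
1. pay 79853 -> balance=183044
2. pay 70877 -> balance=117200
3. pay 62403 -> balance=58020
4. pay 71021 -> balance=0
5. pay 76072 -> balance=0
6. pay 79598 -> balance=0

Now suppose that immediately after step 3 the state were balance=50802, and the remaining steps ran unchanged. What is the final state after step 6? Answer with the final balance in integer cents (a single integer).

state after step 3 := balance=50802
4. pay 71021 -> balance=0
5. pay 76072 -> balance=0
6. pay 79598 -> balance=0

0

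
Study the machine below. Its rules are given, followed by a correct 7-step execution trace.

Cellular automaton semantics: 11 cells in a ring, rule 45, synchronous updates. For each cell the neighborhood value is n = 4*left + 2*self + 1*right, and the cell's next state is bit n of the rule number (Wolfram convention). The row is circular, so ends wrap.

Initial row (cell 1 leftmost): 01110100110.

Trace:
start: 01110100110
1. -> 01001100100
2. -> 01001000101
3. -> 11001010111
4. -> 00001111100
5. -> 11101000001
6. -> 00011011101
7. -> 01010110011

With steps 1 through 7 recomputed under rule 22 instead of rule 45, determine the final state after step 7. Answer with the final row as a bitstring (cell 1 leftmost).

01001000000

(re-executing steps 1..7 under rule 22; state before step 1: 01110100110)
1. -> 10000111001
2. -> 01001000110
3. -> 11111101001
4. -> 00000001110
5. -> 00000010001
6. -> 10000111011
7. -> 01001000000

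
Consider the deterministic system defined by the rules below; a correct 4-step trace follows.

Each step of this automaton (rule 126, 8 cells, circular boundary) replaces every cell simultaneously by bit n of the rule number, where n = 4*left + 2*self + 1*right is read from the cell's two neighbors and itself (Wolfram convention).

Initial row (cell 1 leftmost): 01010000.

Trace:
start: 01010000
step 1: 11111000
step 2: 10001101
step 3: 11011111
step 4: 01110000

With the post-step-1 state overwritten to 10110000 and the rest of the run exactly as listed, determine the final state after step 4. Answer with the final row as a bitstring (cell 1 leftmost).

state after step 1 := 10110000
step 2: 11111001
step 3: 00001111
step 4: 10011001

10011001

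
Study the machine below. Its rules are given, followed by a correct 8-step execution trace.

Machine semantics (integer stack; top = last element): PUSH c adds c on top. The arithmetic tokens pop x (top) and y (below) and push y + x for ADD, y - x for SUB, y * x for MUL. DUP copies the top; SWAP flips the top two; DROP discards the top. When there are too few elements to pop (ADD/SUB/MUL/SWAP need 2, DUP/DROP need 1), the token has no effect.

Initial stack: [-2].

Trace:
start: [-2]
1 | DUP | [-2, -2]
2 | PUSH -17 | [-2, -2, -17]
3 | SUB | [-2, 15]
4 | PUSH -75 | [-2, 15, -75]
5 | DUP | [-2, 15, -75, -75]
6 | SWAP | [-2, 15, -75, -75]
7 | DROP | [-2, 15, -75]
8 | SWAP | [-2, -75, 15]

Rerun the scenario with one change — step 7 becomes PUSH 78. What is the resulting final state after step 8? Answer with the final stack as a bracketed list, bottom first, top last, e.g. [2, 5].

(re-executing from step 7 with the substitution; state before step 7: [-2, 15, -75, -75])
7 | PUSH 78 | [-2, 15, -75, -75, 78]
8 | SWAP | [-2, 15, -75, 78, -75]

[-2, 15, -75, 78, -75]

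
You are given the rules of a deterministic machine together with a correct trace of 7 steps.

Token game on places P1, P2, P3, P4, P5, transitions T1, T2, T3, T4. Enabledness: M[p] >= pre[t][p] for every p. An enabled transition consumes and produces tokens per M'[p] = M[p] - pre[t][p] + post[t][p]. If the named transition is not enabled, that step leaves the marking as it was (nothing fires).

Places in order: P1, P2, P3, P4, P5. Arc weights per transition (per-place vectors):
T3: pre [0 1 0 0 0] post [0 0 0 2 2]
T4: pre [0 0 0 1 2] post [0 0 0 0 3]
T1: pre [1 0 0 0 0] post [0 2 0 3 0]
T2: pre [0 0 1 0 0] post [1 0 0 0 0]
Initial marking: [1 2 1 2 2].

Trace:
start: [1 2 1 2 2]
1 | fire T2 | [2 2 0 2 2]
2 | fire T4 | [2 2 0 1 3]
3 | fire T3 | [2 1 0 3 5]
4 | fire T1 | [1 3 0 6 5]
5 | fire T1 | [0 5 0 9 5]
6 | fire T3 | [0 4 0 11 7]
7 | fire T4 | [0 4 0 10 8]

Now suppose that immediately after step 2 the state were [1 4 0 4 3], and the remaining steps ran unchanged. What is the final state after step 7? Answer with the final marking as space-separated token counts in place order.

0 4 0 10 8

state after step 2 := [1 4 0 4 3]
3 | fire T3 | [1 3 0 6 5]
4 | fire T1 | [0 5 0 9 5]
5 | fire T1 | [0 5 0 9 5]
6 | fire T3 | [0 4 0 11 7]
7 | fire T4 | [0 4 0 10 8]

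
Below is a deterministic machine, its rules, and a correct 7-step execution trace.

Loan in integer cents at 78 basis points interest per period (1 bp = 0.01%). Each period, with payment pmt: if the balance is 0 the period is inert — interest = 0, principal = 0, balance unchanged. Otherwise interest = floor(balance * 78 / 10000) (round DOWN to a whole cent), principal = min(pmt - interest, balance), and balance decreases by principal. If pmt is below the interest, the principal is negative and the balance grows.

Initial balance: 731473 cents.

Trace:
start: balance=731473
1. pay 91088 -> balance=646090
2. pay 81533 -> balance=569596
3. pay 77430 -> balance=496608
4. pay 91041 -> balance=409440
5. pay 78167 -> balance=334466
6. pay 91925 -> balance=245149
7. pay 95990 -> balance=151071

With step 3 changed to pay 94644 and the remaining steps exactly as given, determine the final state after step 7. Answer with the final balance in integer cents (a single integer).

(re-executing from step 3 with the substitution; state before step 3: balance=569596)
3. pay 94644 -> balance=479394
4. pay 91041 -> balance=392092
5. pay 78167 -> balance=316983
6. pay 91925 -> balance=227530
7. pay 95990 -> balance=133314

133314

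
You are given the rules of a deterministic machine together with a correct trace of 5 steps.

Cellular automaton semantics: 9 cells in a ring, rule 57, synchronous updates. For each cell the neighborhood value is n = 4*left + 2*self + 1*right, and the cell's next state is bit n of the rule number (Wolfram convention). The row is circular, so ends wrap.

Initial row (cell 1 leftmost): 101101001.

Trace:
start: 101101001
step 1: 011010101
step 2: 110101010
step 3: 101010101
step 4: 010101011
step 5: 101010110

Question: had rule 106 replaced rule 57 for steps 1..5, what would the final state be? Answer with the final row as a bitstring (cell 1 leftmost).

(re-executing steps 1..5 under rule 106; state before step 1: 101101001)
step 1: 111110011
step 2: 000010110
step 3: 000101110
step 4: 001011010
step 5: 010111100

010111100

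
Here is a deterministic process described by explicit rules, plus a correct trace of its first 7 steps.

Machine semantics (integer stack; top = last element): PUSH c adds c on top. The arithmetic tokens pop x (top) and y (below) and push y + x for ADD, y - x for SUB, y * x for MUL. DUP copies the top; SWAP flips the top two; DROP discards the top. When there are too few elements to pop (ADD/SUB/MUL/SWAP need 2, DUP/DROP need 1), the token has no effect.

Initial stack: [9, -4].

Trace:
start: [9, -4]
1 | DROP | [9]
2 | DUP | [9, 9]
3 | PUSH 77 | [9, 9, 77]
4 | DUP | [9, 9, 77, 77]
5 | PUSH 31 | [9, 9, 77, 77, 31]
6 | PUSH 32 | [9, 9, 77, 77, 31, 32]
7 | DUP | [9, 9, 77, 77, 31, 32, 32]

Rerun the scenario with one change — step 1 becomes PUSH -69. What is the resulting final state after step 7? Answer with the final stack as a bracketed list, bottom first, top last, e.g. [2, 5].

(re-executing from step 1 with the substitution; state before step 1: [9, -4])
1 | PUSH -69 | [9, -4, -69]
2 | DUP | [9, -4, -69, -69]
3 | PUSH 77 | [9, -4, -69, -69, 77]
4 | DUP | [9, -4, -69, -69, 77, 77]
5 | PUSH 31 | [9, -4, -69, -69, 77, 77, 31]
6 | PUSH 32 | [9, -4, -69, -69, 77, 77, 31, 32]
7 | DUP | [9, -4, -69, -69, 77, 77, 31, 32, 32]

[9, -4, -69, -69, 77, 77, 31, 32, 32]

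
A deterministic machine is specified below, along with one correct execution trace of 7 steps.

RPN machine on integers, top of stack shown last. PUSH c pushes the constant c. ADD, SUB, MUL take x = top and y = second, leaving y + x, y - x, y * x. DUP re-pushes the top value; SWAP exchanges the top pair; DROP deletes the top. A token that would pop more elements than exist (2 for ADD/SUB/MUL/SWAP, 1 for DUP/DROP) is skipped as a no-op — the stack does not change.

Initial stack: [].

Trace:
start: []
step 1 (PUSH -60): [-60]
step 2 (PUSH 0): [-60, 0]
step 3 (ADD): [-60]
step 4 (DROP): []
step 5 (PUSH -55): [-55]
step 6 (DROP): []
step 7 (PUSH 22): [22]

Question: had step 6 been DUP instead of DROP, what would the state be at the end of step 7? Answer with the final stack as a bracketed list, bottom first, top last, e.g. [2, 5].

(re-executing from step 6 with the substitution; state before step 6: [-55])
step 6 (DUP): [-55, -55]
step 7 (PUSH 22): [-55, -55, 22]

[-55, -55, 22]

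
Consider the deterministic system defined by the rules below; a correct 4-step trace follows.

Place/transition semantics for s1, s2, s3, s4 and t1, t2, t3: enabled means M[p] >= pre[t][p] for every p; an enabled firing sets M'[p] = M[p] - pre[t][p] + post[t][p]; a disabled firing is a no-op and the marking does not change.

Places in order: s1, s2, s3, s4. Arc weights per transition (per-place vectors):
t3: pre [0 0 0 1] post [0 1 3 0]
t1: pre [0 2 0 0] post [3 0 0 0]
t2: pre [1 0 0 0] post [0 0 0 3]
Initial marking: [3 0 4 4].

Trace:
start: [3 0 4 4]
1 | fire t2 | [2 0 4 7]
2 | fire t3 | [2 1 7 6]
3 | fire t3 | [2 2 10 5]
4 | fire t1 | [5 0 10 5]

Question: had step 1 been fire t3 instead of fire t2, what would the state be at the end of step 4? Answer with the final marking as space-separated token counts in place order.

(re-executing from step 1 with the substitution; state before step 1: [3 0 4 4])
1 | fire t3 | [3 1 7 3]
2 | fire t3 | [3 2 10 2]
3 | fire t3 | [3 3 13 1]
4 | fire t1 | [6 1 13 1]

6 1 13 1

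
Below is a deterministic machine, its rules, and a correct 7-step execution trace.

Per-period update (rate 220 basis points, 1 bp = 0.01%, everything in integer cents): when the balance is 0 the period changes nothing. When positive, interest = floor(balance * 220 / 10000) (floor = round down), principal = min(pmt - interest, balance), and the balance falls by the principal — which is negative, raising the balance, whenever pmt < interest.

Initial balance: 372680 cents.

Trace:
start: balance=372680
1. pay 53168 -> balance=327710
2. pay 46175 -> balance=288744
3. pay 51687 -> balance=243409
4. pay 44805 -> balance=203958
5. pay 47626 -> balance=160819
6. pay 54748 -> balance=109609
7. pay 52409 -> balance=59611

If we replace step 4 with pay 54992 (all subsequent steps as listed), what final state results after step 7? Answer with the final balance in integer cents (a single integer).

48735

(re-executing from step 4 with the substitution; state before step 4: balance=243409)
4. pay 54992 -> balance=193771
5. pay 47626 -> balance=150407
6. pay 54748 -> balance=98967
7. pay 52409 -> balance=48735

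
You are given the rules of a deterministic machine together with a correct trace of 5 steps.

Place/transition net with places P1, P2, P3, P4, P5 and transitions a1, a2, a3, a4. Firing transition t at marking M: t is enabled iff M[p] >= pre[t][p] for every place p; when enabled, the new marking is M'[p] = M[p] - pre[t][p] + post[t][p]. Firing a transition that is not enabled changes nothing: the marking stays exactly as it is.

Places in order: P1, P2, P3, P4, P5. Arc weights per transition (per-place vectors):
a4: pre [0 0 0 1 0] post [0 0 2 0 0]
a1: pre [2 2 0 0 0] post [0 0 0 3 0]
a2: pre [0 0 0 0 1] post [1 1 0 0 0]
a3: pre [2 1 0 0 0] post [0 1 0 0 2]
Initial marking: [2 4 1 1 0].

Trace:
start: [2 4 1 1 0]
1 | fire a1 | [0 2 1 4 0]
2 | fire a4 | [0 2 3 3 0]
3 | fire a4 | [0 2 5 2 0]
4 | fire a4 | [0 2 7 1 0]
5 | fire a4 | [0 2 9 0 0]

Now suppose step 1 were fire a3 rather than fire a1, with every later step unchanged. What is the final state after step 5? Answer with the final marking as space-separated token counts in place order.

0 4 3 0 2

(re-executing from step 1 with the substitution; state before step 1: [2 4 1 1 0])
1 | fire a3 | [0 4 1 1 2]
2 | fire a4 | [0 4 3 0 2]
3 | fire a4 | [0 4 3 0 2]
4 | fire a4 | [0 4 3 0 2]
5 | fire a4 | [0 4 3 0 2]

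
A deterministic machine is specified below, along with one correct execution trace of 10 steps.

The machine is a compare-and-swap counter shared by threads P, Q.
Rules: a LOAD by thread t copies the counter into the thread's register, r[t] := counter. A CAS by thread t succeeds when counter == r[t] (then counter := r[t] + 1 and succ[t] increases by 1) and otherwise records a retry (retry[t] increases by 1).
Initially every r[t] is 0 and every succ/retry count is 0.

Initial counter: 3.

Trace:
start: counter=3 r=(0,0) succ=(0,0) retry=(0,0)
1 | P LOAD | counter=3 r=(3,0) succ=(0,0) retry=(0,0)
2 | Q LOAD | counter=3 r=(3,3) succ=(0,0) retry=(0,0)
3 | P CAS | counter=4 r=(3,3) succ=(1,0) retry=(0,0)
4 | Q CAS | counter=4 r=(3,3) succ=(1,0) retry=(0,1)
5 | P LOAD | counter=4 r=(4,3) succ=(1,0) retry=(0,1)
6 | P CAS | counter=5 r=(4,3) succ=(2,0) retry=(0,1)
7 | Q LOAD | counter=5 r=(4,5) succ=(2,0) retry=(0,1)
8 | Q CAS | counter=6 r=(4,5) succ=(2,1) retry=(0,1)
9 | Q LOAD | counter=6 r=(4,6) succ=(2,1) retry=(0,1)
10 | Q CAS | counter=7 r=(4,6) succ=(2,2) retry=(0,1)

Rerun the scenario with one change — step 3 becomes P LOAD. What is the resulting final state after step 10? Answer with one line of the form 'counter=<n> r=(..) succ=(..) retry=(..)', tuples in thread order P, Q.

counter=7 r=(4,6) succ=(1,3) retry=(0,0)

(re-executing from step 3 with the substitution; state before step 3: counter=3 r=(3,3) succ=(0,0) retry=(0,0))
3 | P LOAD | counter=3 r=(3,3) succ=(0,0) retry=(0,0)
4 | Q CAS | counter=4 r=(3,3) succ=(0,1) retry=(0,0)
5 | P LOAD | counter=4 r=(4,3) succ=(0,1) retry=(0,0)
6 | P CAS | counter=5 r=(4,3) succ=(1,1) retry=(0,0)
7 | Q LOAD | counter=5 r=(4,5) succ=(1,1) retry=(0,0)
8 | Q CAS | counter=6 r=(4,5) succ=(1,2) retry=(0,0)
9 | Q LOAD | counter=6 r=(4,6) succ=(1,2) retry=(0,0)
10 | Q CAS | counter=7 r=(4,6) succ=(1,3) retry=(0,0)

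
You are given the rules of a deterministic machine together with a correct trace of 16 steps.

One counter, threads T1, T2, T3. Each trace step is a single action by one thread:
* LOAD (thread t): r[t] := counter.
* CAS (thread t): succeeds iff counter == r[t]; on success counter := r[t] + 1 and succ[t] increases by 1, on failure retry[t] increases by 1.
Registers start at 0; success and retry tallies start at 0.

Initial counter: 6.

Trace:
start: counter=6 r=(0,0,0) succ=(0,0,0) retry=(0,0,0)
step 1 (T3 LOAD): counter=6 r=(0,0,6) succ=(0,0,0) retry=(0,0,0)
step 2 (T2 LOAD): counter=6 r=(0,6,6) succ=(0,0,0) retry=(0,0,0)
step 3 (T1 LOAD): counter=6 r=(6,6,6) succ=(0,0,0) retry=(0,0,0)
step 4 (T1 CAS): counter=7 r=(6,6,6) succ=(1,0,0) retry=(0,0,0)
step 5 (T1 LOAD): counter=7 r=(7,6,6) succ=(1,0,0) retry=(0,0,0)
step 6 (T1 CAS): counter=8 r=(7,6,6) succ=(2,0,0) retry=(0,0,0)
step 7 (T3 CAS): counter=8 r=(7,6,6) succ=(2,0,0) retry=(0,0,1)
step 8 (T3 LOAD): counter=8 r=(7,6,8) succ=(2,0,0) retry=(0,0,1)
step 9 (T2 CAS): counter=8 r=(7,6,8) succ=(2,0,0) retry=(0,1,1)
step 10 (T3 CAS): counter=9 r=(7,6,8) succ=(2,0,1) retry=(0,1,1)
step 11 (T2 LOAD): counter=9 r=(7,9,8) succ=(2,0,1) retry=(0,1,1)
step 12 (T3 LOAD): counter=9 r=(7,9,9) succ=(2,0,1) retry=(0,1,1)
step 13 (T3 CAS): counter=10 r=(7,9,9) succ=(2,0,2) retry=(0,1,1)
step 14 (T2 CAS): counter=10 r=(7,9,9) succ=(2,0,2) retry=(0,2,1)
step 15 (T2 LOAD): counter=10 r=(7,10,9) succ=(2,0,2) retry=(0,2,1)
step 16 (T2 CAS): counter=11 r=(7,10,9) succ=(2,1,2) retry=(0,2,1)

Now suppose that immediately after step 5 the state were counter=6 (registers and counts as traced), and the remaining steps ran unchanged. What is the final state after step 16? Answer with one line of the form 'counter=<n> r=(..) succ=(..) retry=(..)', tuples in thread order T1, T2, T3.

state after step 5 := counter=6 r=(7,6,6) succ=(1,0,0) retry=(0,0,0)
step 6 (T1 CAS): counter=6 r=(7,6,6) succ=(1,0,0) retry=(1,0,0)
step 7 (T3 CAS): counter=7 r=(7,6,6) succ=(1,0,1) retry=(1,0,0)
step 8 (T3 LOAD): counter=7 r=(7,6,7) succ=(1,0,1) retry=(1,0,0)
step 9 (T2 CAS): counter=7 r=(7,6,7) succ=(1,0,1) retry=(1,1,0)
step 10 (T3 CAS): counter=8 r=(7,6,7) succ=(1,0,2) retry=(1,1,0)
step 11 (T2 LOAD): counter=8 r=(7,8,7) succ=(1,0,2) retry=(1,1,0)
step 12 (T3 LOAD): counter=8 r=(7,8,8) succ=(1,0,2) retry=(1,1,0)
step 13 (T3 CAS): counter=9 r=(7,8,8) succ=(1,0,3) retry=(1,1,0)
step 14 (T2 CAS): counter=9 r=(7,8,8) succ=(1,0,3) retry=(1,2,0)
step 15 (T2 LOAD): counter=9 r=(7,9,8) succ=(1,0,3) retry=(1,2,0)
step 16 (T2 CAS): counter=10 r=(7,9,8) succ=(1,1,3) retry=(1,2,0)

counter=10 r=(7,9,8) succ=(1,1,3) retry=(1,2,0)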